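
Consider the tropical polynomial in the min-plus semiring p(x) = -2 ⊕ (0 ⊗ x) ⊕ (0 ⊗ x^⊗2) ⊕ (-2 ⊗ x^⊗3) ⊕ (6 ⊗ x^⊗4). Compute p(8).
p(8) = -2

A tropical monomial a ⊗ x^⊗i evaluates to a + i · x. Evaluating each term at x = 8:
  Term 0 contributes -2 + 0 · 8 = -2
  Term 1 contributes 0 + 1 · 8 = 8
  Term 2 contributes 0 + 2 · 8 = 16
  Term 3 contributes -2 + 3 · 8 = 22
  Term 4 contributes 6 + 4 · 8 = 38
p(8) = ⊕ of these = min[-2, 8, 16, 22, 38] = -2.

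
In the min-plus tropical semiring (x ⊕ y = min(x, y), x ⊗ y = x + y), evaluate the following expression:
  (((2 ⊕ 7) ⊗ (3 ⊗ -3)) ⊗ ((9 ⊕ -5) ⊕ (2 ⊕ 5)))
(((2 ⊕ 7) ⊗ (3 ⊗ -3)) ⊗ ((9 ⊕ -5) ⊕ (2 ⊕ 5))) = -3

Expand innermost to outermost. Recall ⊕ takes the minimum of its arguments and ⊗ takes their sum. Working out the expression (((2 ⊕ 7) ⊗ (3 ⊗ -3)) ⊗ ((9 ⊕ -5) ⊕ (2 ⊕ 5))) gives -3.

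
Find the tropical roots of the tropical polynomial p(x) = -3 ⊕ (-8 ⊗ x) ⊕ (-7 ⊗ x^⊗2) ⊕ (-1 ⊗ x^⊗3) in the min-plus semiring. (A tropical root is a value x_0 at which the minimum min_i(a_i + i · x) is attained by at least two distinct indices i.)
Roots: {-6, -1, 5}

Each tropical root is a break point of the lower envelope of the lines y = a_i + i · x (there are 4 lines, with slopes 0, 1, ..., 3). Only the lines that attain the minimum somewhere contribute to roots; other lines are dominated. Here the surviving (envelope) indices are i = 3, i = 2, i = 1, i = 0.
Intersections between consecutive envelope lines give the roots: for adjacent envelope indices i < j the intersection is x = (a_i − a_j) / (j − i). Reading off the sorted break points: {-6, -1, 5}.
Verification: at each break x_0, at least two indices attain the minimum of min_i(a_i + i · x_0).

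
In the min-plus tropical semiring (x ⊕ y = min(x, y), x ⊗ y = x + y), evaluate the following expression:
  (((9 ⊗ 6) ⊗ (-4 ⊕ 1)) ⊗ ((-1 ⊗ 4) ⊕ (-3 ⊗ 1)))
(((9 ⊗ 6) ⊗ (-4 ⊕ 1)) ⊗ ((-1 ⊗ 4) ⊕ (-3 ⊗ 1))) = 9

Expand innermost to outermost. Recall ⊕ takes the minimum of its arguments and ⊗ takes their sum. Working out the expression (((9 ⊗ 6) ⊗ (-4 ⊕ 1)) ⊗ ((-1 ⊗ 4) ⊕ (-3 ⊗ 1))) gives 9.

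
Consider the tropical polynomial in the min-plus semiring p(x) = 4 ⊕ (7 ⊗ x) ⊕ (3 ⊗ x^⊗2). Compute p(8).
p(8) = 4

A tropical monomial a ⊗ x^⊗i evaluates to a + i · x. Evaluating each term at x = 8:
  Term 0 contributes 4 + 0 · 8 = 4
  Term 1 contributes 7 + 1 · 8 = 15
  Term 2 contributes 3 + 2 · 8 = 19
p(8) = ⊕ of these = min[4, 15, 19] = 4.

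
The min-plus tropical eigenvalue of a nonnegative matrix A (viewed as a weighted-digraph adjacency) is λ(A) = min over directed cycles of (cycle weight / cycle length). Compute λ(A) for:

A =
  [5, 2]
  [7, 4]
λ(A) = 4

Enumerate directed cycles and compute their means (weight / length). Sample:
  cycle 0 → 0: weight = 5, length = 1, mean = 5/1 ≈ 5.000
  cycle 1 → 1: weight = 4, length = 1, mean = 4/1 ≈ 4.000
  cycle 0 → 1 → 0: weight = 9, length = 2, mean = 9/2 ≈ 4.500
  cycle 1 → 0 → 1: weight = 9, length = 2, mean = 9/2 ≈ 4.500
Minimum mean = 4.000, attained e.g. along the cycle 1 → 1 with weight 4 and length 1. So λ(A) = 4/1 = 4.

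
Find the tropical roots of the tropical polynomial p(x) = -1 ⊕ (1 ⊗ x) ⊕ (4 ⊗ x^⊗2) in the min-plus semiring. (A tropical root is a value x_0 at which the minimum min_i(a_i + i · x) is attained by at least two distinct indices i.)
Roots: {-3, -2}

Each tropical root is a break point of the lower envelope of the lines y = a_i + i · x (there are 3 lines, with slopes 0, 1, ..., 2). Only the lines that attain the minimum somewhere contribute to roots; other lines are dominated. Here the surviving (envelope) indices are i = 2, i = 1, i = 0.
Intersections between consecutive envelope lines give the roots: for adjacent envelope indices i < j the intersection is x = (a_i − a_j) / (j − i). Reading off the sorted break points: {-3, -2}.
Verification: at each break x_0, at least two indices attain the minimum of min_i(a_i + i · x_0).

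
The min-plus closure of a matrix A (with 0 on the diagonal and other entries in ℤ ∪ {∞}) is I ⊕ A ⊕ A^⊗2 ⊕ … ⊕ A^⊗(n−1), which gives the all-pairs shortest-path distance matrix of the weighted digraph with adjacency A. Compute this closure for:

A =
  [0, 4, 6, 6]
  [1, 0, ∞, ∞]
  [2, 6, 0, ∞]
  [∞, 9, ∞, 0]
Closure =
  [0, 4, 6, 6]
  [1, 0, 7, 7]
  [2, 6, 0, 8]
  [10, 9, 16, 0]

This is the Floyd-Warshall all-pairs shortest-path computation. For each intermediate vertex k = 0, 1, …, 3, update dist[i][j] ← min(dist[i][j], dist[i][k] + dist[k][j]). The final matrix gives, for each (i, j), the minimum total weight of any directed path from i to j (possibly empty when i = j).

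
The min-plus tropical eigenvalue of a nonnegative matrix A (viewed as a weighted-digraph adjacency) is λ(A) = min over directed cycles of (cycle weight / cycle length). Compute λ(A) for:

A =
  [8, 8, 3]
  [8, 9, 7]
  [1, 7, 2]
λ(A) = 2

Enumerate directed cycles and compute their means (weight / length). Sample:
  cycle 0 → 0: weight = 8, length = 1, mean = 8/1 ≈ 8.000
  cycle 1 → 1: weight = 9, length = 1, mean = 9/1 ≈ 9.000
  cycle 2 → 2: weight = 2, length = 1, mean = 2/1 ≈ 2.000
  cycle 0 → 1 → 0: weight = 16, length = 2, mean = 16/2 ≈ 8.000
  cycle 0 → 2 → 0: weight = 4, length = 2, mean = 4/2 ≈ 2.000
  cycle 1 → 0 → 1: weight = 16, length = 2, mean = 16/2 ≈ 8.000
Minimum mean = 2.000, attained e.g. along the cycle 2 → 2 with weight 2 and length 1. So λ(A) = 2/1 = 2.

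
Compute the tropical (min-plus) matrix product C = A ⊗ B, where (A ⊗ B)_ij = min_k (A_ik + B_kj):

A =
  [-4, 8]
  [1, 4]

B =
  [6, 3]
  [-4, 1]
A ⊗ B =
  [2, -1]
  [0, 4]

Apply the min-plus product entry-by-entry:
  C[0][0] = min over k of (A[0][0] + B[0][0] = -4 + 6 = 2, A[0][1] + B[1][0] = 8 + -4 = 4) = 2 (attained at k = 0)
  C[0][1] = min over k of (A[0][0] + B[0][1] = -4 + 3 = -1, A[0][1] + B[1][1] = 8 + 1 = 9) = -1 (attained at k = 0)
  C[1][0] = min over k of (A[1][0] + B[0][0] = 1 + 6 = 7, A[1][1] + B[1][0] = 4 + -4 = 0) = 0 (attained at k = 1)
  C[1][1] = min over k of (A[1][0] + B[0][1] = 1 + 3 = 4, A[1][1] + B[1][1] = 4 + 1 = 5) = 4 (attained at k = 0)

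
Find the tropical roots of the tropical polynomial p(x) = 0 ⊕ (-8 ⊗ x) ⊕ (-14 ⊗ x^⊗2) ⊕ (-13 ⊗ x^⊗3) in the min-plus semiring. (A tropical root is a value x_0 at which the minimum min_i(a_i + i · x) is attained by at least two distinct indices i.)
Roots: {-1, 6, 8}

Each tropical root is a break point of the lower envelope of the lines y = a_i + i · x (there are 4 lines, with slopes 0, 1, ..., 3). Only the lines that attain the minimum somewhere contribute to roots; other lines are dominated. Here the surviving (envelope) indices are i = 3, i = 2, i = 1, i = 0.
Intersections between consecutive envelope lines give the roots: for adjacent envelope indices i < j the intersection is x = (a_i − a_j) / (j − i). Reading off the sorted break points: {-1, 6, 8}.
Verification: at each break x_0, at least two indices attain the minimum of min_i(a_i + i · x_0).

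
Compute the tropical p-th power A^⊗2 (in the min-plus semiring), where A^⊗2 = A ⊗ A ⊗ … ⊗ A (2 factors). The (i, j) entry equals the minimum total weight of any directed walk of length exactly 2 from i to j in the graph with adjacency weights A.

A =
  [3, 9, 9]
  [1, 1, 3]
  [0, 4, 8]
A^⊗2 =
  [6, 10, 12]
  [2, 2, 4]
  [3, 5, 7]

Each entry (A^⊗2)_ij equals the minimum over all length-2 walks i = v_0 → v_1 → … → v_2 = j of Σ_t A[v_t][v_{t+1}]. For example, for (i, j) = (0, 2) we minimise over 3 possible intermediate vertex sequences; the minimum is 12, attained along the walk 0 → 0 → 2.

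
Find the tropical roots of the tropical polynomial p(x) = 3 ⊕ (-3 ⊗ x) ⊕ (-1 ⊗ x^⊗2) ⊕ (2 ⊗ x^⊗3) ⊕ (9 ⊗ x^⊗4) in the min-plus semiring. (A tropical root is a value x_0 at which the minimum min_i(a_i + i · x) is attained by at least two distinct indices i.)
Roots: {-7, -3, -2, 6}

Each tropical root is a break point of the lower envelope of the lines y = a_i + i · x (there are 5 lines, with slopes 0, 1, ..., 4). Only the lines that attain the minimum somewhere contribute to roots; other lines are dominated. Here the surviving (envelope) indices are i = 4, i = 3, i = 2, i = 1, i = 0.
Intersections between consecutive envelope lines give the roots: for adjacent envelope indices i < j the intersection is x = (a_i − a_j) / (j − i). Reading off the sorted break points: {-7, -3, -2, 6}.
Verification: at each break x_0, at least two indices attain the minimum of min_i(a_i + i · x_0).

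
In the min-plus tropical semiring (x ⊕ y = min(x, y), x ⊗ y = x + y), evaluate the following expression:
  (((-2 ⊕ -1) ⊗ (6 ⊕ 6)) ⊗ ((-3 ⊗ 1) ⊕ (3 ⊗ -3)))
(((-2 ⊕ -1) ⊗ (6 ⊕ 6)) ⊗ ((-3 ⊗ 1) ⊕ (3 ⊗ -3))) = 2

Expand innermost to outermost. Recall ⊕ takes the minimum of its arguments and ⊗ takes their sum. Working out the expression (((-2 ⊕ -1) ⊗ (6 ⊕ 6)) ⊗ ((-3 ⊗ 1) ⊕ (3 ⊗ -3))) gives 2.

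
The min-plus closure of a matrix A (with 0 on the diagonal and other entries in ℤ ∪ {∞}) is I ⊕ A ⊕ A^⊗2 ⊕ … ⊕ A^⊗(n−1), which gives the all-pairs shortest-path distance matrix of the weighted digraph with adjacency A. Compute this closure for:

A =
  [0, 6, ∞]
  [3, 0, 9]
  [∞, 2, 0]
Closure =
  [0, 6, 15]
  [3, 0, 9]
  [5, 2, 0]

This is the Floyd-Warshall all-pairs shortest-path computation. For each intermediate vertex k = 0, 1, …, 2, update dist[i][j] ← min(dist[i][j], dist[i][k] + dist[k][j]). The final matrix gives, for each (i, j), the minimum total weight of any directed path from i to j (possibly empty when i = j).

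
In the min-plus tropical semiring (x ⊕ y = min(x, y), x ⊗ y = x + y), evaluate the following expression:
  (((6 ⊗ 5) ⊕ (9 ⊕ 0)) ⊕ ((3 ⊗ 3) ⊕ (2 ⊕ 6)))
(((6 ⊗ 5) ⊕ (9 ⊕ 0)) ⊕ ((3 ⊗ 3) ⊕ (2 ⊕ 6))) = 0

Expand innermost to outermost. Recall ⊕ takes the minimum of its arguments and ⊗ takes their sum. Working out the expression (((6 ⊗ 5) ⊕ (9 ⊕ 0)) ⊕ ((3 ⊗ 3) ⊕ (2 ⊕ 6))) gives 0.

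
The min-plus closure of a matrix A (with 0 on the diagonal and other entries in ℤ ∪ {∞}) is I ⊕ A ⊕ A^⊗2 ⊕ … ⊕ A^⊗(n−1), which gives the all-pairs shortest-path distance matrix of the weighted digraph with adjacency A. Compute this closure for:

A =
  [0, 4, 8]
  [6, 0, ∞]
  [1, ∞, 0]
Closure =
  [0, 4, 8]
  [6, 0, 14]
  [1, 5, 0]

This is the Floyd-Warshall all-pairs shortest-path computation. For each intermediate vertex k = 0, 1, …, 2, update dist[i][j] ← min(dist[i][j], dist[i][k] + dist[k][j]). The final matrix gives, for each (i, j), the minimum total weight of any directed path from i to j (possibly empty when i = j).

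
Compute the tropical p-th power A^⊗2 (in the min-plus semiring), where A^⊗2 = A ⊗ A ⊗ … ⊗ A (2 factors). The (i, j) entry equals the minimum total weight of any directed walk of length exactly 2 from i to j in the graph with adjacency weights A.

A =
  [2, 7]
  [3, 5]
A^⊗2 =
  [4, 9]
  [5, 10]

Each entry (A^⊗2)_ij equals the minimum over all length-2 walks i = v_0 → v_1 → … → v_2 = j of Σ_t A[v_t][v_{t+1}]. For example, for (i, j) = (0, 1) we minimise over 2 possible intermediate vertex sequences; the minimum is 9, attained along the walk 0 → 0 → 1.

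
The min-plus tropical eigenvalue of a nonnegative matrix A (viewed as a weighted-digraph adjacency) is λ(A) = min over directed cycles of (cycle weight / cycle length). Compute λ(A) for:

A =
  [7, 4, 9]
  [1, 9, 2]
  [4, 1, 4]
λ(A) = 3/2

Enumerate directed cycles and compute their means (weight / length). Sample:
  cycle 0 → 0: weight = 7, length = 1, mean = 7/1 ≈ 7.000
  cycle 1 → 1: weight = 9, length = 1, mean = 9/1 ≈ 9.000
  cycle 2 → 2: weight = 4, length = 1, mean = 4/1 ≈ 4.000
  cycle 0 → 1 → 0: weight = 5, length = 2, mean = 5/2 ≈ 2.500
  cycle 0 → 2 → 0: weight = 13, length = 2, mean = 13/2 ≈ 6.500
  cycle 1 → 0 → 1: weight = 5, length = 2, mean = 5/2 ≈ 2.500
Minimum mean = 1.500, attained e.g. along the cycle 1 → 2 → 1 with weight 3 and length 2. So λ(A) = 3/2 = 3/2.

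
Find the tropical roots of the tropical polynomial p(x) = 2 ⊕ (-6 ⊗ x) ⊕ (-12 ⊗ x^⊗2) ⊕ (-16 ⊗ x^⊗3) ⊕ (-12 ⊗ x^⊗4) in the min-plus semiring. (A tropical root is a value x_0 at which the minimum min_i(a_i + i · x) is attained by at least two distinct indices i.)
Roots: {-4, 4, 6, 8}

Each tropical root is a break point of the lower envelope of the lines y = a_i + i · x (there are 5 lines, with slopes 0, 1, ..., 4). Only the lines that attain the minimum somewhere contribute to roots; other lines are dominated. Here the surviving (envelope) indices are i = 4, i = 3, i = 2, i = 1, i = 0.
Intersections between consecutive envelope lines give the roots: for adjacent envelope indices i < j the intersection is x = (a_i − a_j) / (j − i). Reading off the sorted break points: {-4, 4, 6, 8}.
Verification: at each break x_0, at least two indices attain the minimum of min_i(a_i + i · x_0).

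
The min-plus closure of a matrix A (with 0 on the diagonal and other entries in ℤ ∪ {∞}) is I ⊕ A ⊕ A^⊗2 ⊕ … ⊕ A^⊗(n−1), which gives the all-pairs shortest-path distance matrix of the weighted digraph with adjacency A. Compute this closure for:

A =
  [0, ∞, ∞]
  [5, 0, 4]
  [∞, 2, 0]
Closure =
  [0, ∞, ∞]
  [5, 0, 4]
  [7, 2, 0]

This is the Floyd-Warshall all-pairs shortest-path computation. For each intermediate vertex k = 0, 1, …, 2, update dist[i][j] ← min(dist[i][j], dist[i][k] + dist[k][j]). The final matrix gives, for each (i, j), the minimum total weight of any directed path from i to j (possibly empty when i = j).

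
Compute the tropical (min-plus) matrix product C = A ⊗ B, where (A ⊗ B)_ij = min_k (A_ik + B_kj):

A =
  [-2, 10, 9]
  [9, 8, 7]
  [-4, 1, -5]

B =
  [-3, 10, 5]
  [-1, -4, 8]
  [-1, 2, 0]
A ⊗ B =
  [-5, 6, 3]
  [6, 4, 7]
  [-7, -3, -5]

Apply the min-plus product entry-by-entry:
  C[0][0] = min over k of (A[0][0] + B[0][0] = -2 + -3 = -5, A[0][1] + B[1][0] = 10 + -1 = 9, A[0][2] + B[2][0] = 9 + -1 = 8) = -5 (attained at k = 0)
  C[0][1] = min over k of (A[0][0] + B[0][1] = -2 + 10 = 8, A[0][1] + B[1][1] = 10 + -4 = 6, A[0][2] + B[2][1] = 9 + 2 = 11) = 6 (attained at k = 1)
  C[0][2] = min over k of (A[0][0] + B[0][2] = -2 + 5 = 3, A[0][1] + B[1][2] = 10 + 8 = 18, A[0][2] + B[2][2] = 9 + 0 = 9) = 3 (attained at k = 0)
  C[1][0] = min over k of (A[1][0] + B[0][0] = 9 + -3 = 6, A[1][1] + B[1][0] = 8 + -1 = 7, A[1][2] + B[2][0] = 7 + -1 = 6) = 6 (attained at k = 0)
  C[1][1] = min over k of (A[1][0] + B[0][1] = 9 + 10 = 19, A[1][1] + B[1][1] = 8 + -4 = 4, A[1][2] + B[2][1] = 7 + 2 = 9) = 4 (attained at k = 1)
  C[1][2] = min over k of (A[1][0] + B[0][2] = 9 + 5 = 14, A[1][1] + B[1][2] = 8 + 8 = 16, A[1][2] + B[2][2] = 7 + 0 = 7) = 7 (attained at k = 2)
  C[2][0] = min over k of (A[2][0] + B[0][0] = -4 + -3 = -7, A[2][1] + B[1][0] = 1 + -1 = 0, A[2][2] + B[2][0] = -5 + -1 = -6) = -7 (attained at k = 0)
  C[2][1] = min over k of (A[2][0] + B[0][1] = -4 + 10 = 6, A[2][1] + B[1][1] = 1 + -4 = -3, A[2][2] + B[2][1] = -5 + 2 = -3) = -3 (attained at k = 1)
  C[2][2] = min over k of (A[2][0] + B[0][2] = -4 + 5 = 1, A[2][1] + B[1][2] = 1 + 8 = 9, A[2][2] + B[2][2] = -5 + 0 = -5) = -5 (attained at k = 2)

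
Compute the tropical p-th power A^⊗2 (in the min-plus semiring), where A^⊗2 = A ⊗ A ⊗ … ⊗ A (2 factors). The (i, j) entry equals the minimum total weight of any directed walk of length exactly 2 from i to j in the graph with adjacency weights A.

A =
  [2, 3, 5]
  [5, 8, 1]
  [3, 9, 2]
A^⊗2 =
  [4, 5, 4]
  [4, 8, 3]
  [5, 6, 4]

Each entry (A^⊗2)_ij equals the minimum over all length-2 walks i = v_0 → v_1 → … → v_2 = j of Σ_t A[v_t][v_{t+1}]. For example, for (i, j) = (0, 2) we minimise over 3 possible intermediate vertex sequences; the minimum is 4, attained along the walk 0 → 1 → 2.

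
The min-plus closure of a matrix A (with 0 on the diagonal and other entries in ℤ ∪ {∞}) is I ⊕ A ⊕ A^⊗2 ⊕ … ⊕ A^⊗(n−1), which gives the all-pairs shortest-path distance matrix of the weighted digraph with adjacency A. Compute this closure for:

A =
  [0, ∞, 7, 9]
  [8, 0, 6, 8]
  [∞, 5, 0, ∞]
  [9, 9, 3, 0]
Closure =
  [0, 12, 7, 9]
  [8, 0, 6, 8]
  [13, 5, 0, 13]
  [9, 8, 3, 0]

This is the Floyd-Warshall all-pairs shortest-path computation. For each intermediate vertex k = 0, 1, …, 3, update dist[i][j] ← min(dist[i][j], dist[i][k] + dist[k][j]). The final matrix gives, for each (i, j), the minimum total weight of any directed path from i to j (possibly empty when i = j).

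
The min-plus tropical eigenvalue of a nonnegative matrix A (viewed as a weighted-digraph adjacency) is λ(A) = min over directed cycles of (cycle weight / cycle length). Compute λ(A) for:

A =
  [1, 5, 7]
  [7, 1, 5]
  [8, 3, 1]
λ(A) = 1

Enumerate directed cycles and compute their means (weight / length). Sample:
  cycle 0 → 0: weight = 1, length = 1, mean = 1/1 ≈ 1.000
  cycle 1 → 1: weight = 1, length = 1, mean = 1/1 ≈ 1.000
  cycle 2 → 2: weight = 1, length = 1, mean = 1/1 ≈ 1.000
  cycle 0 → 1 → 0: weight = 12, length = 2, mean = 12/2 ≈ 6.000
  cycle 0 → 2 → 0: weight = 15, length = 2, mean = 15/2 ≈ 7.500
  cycle 1 → 0 → 1: weight = 12, length = 2, mean = 12/2 ≈ 6.000
Minimum mean = 1.000, attained e.g. along the cycle 0 → 0 with weight 1 and length 1. So λ(A) = 1/1 = 1.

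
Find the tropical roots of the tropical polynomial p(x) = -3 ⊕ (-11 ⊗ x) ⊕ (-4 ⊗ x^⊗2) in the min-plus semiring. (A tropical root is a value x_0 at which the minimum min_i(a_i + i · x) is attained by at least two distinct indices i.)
Roots: {-7, 8}

Each tropical root is a break point of the lower envelope of the lines y = a_i + i · x (there are 3 lines, with slopes 0, 1, ..., 2). Only the lines that attain the minimum somewhere contribute to roots; other lines are dominated. Here the surviving (envelope) indices are i = 2, i = 1, i = 0.
Intersections between consecutive envelope lines give the roots: for adjacent envelope indices i < j the intersection is x = (a_i − a_j) / (j − i). Reading off the sorted break points: {-7, 8}.
Verification: at each break x_0, at least two indices attain the minimum of min_i(a_i + i · x_0).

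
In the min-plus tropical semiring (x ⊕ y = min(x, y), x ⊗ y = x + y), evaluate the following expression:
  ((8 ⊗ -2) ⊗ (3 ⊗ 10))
((8 ⊗ -2) ⊗ (3 ⊗ 10)) = 19

Expand innermost to outermost. Recall ⊕ takes the minimum of its arguments and ⊗ takes their sum. Working out the expression ((8 ⊗ -2) ⊗ (3 ⊗ 10)) gives 19.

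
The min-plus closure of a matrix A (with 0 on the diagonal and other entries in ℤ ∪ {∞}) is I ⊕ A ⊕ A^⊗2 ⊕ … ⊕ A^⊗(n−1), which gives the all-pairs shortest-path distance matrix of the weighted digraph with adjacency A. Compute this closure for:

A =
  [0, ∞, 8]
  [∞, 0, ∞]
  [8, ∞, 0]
Closure =
  [0, ∞, 8]
  [∞, 0, ∞]
  [8, ∞, 0]

This is the Floyd-Warshall all-pairs shortest-path computation. For each intermediate vertex k = 0, 1, …, 2, update dist[i][j] ← min(dist[i][j], dist[i][k] + dist[k][j]). The final matrix gives, for each (i, j), the minimum total weight of any directed path from i to j (possibly empty when i = j).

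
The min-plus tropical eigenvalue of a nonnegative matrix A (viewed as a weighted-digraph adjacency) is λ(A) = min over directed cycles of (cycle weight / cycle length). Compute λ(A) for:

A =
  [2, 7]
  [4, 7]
λ(A) = 2

Enumerate directed cycles and compute their means (weight / length). Sample:
  cycle 0 → 0: weight = 2, length = 1, mean = 2/1 ≈ 2.000
  cycle 1 → 1: weight = 7, length = 1, mean = 7/1 ≈ 7.000
  cycle 0 → 1 → 0: weight = 11, length = 2, mean = 11/2 ≈ 5.500
  cycle 1 → 0 → 1: weight = 11, length = 2, mean = 11/2 ≈ 5.500
Minimum mean = 2.000, attained e.g. along the cycle 0 → 0 with weight 2 and length 1. So λ(A) = 2/1 = 2.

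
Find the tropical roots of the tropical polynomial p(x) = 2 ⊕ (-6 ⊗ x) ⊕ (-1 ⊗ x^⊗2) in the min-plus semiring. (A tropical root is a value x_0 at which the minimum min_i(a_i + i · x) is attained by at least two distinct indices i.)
Roots: {-5, 8}

Each tropical root is a break point of the lower envelope of the lines y = a_i + i · x (there are 3 lines, with slopes 0, 1, ..., 2). Only the lines that attain the minimum somewhere contribute to roots; other lines are dominated. Here the surviving (envelope) indices are i = 2, i = 1, i = 0.
Intersections between consecutive envelope lines give the roots: for adjacent envelope indices i < j the intersection is x = (a_i − a_j) / (j − i). Reading off the sorted break points: {-5, 8}.
Verification: at each break x_0, at least two indices attain the minimum of min_i(a_i + i · x_0).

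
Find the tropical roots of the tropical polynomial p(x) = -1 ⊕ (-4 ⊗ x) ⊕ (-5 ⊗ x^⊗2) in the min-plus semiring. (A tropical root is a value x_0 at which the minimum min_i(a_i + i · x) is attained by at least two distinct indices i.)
Roots: {1, 3}

Each tropical root is a break point of the lower envelope of the lines y = a_i + i · x (there are 3 lines, with slopes 0, 1, ..., 2). Only the lines that attain the minimum somewhere contribute to roots; other lines are dominated. Here the surviving (envelope) indices are i = 2, i = 1, i = 0.
Intersections between consecutive envelope lines give the roots: for adjacent envelope indices i < j the intersection is x = (a_i − a_j) / (j − i). Reading off the sorted break points: {1, 3}.
Verification: at each break x_0, at least two indices attain the minimum of min_i(a_i + i · x_0).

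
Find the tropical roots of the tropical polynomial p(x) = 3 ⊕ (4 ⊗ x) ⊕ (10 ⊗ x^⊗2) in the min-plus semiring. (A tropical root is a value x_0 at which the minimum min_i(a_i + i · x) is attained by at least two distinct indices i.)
Roots: {-6, -1}

Each tropical root is a break point of the lower envelope of the lines y = a_i + i · x (there are 3 lines, with slopes 0, 1, ..., 2). Only the lines that attain the minimum somewhere contribute to roots; other lines are dominated. Here the surviving (envelope) indices are i = 2, i = 1, i = 0.
Intersections between consecutive envelope lines give the roots: for adjacent envelope indices i < j the intersection is x = (a_i − a_j) / (j − i). Reading off the sorted break points: {-6, -1}.
Verification: at each break x_0, at least two indices attain the minimum of min_i(a_i + i · x_0).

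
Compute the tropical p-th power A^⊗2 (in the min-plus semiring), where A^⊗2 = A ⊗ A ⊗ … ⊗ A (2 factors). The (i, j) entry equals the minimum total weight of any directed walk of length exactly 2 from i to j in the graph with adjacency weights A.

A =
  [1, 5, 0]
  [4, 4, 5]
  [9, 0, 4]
A^⊗2 =
  [2, 0, 1]
  [5, 5, 4]
  [4, 4, 5]

Each entry (A^⊗2)_ij equals the minimum over all length-2 walks i = v_0 → v_1 → … → v_2 = j of Σ_t A[v_t][v_{t+1}]. For example, for (i, j) = (0, 2) we minimise over 3 possible intermediate vertex sequences; the minimum is 1, attained along the walk 0 → 0 → 2.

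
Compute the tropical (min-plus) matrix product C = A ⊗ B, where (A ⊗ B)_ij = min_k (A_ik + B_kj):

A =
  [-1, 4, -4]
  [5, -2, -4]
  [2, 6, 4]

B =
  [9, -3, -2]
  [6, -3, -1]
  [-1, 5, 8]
A ⊗ B =
  [-5, -4, -3]
  [-5, -5, -3]
  [3, -1, 0]

Apply the min-plus product entry-by-entry:
  C[0][0] = min over k of (A[0][0] + B[0][0] = -1 + 9 = 8, A[0][1] + B[1][0] = 4 + 6 = 10, A[0][2] + B[2][0] = -4 + -1 = -5) = -5 (attained at k = 2)
  C[0][1] = min over k of (A[0][0] + B[0][1] = -1 + -3 = -4, A[0][1] + B[1][1] = 4 + -3 = 1, A[0][2] + B[2][1] = -4 + 5 = 1) = -4 (attained at k = 0)
  C[0][2] = min over k of (A[0][0] + B[0][2] = -1 + -2 = -3, A[0][1] + B[1][2] = 4 + -1 = 3, A[0][2] + B[2][2] = -4 + 8 = 4) = -3 (attained at k = 0)
  C[1][0] = min over k of (A[1][0] + B[0][0] = 5 + 9 = 14, A[1][1] + B[1][0] = -2 + 6 = 4, A[1][2] + B[2][0] = -4 + -1 = -5) = -5 (attained at k = 2)
  C[1][1] = min over k of (A[1][0] + B[0][1] = 5 + -3 = 2, A[1][1] + B[1][1] = -2 + -3 = -5, A[1][2] + B[2][1] = -4 + 5 = 1) = -5 (attained at k = 1)
  C[1][2] = min over k of (A[1][0] + B[0][2] = 5 + -2 = 3, A[1][1] + B[1][2] = -2 + -1 = -3, A[1][2] + B[2][2] = -4 + 8 = 4) = -3 (attained at k = 1)
  C[2][0] = min over k of (A[2][0] + B[0][0] = 2 + 9 = 11, A[2][1] + B[1][0] = 6 + 6 = 12, A[2][2] + B[2][0] = 4 + -1 = 3) = 3 (attained at k = 2)
  C[2][1] = min over k of (A[2][0] + B[0][1] = 2 + -3 = -1, A[2][1] + B[1][1] = 6 + -3 = 3, A[2][2] + B[2][1] = 4 + 5 = 9) = -1 (attained at k = 0)
  C[2][2] = min over k of (A[2][0] + B[0][2] = 2 + -2 = 0, A[2][1] + B[1][2] = 6 + -1 = 5, A[2][2] + B[2][2] = 4 + 8 = 12) = 0 (attained at k = 0)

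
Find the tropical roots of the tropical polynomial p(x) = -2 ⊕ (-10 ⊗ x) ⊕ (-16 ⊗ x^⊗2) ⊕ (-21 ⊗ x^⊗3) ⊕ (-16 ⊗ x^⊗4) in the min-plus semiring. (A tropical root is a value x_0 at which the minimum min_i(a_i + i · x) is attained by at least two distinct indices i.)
Roots: {-5, 5, 6, 8}

Each tropical root is a break point of the lower envelope of the lines y = a_i + i · x (there are 5 lines, with slopes 0, 1, ..., 4). Only the lines that attain the minimum somewhere contribute to roots; other lines are dominated. Here the surviving (envelope) indices are i = 4, i = 3, i = 2, i = 1, i = 0.
Intersections between consecutive envelope lines give the roots: for adjacent envelope indices i < j the intersection is x = (a_i − a_j) / (j − i). Reading off the sorted break points: {-5, 5, 6, 8}.
Verification: at each break x_0, at least two indices attain the minimum of min_i(a_i + i · x_0).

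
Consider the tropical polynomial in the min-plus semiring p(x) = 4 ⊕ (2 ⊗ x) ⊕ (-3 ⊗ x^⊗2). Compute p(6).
p(6) = 4

A tropical monomial a ⊗ x^⊗i evaluates to a + i · x. Evaluating each term at x = 6:
  Term 0 contributes 4 + 0 · 6 = 4
  Term 1 contributes 2 + 1 · 6 = 8
  Term 2 contributes -3 + 2 · 6 = 9
p(6) = ⊕ of these = min[4, 8, 9] = 4.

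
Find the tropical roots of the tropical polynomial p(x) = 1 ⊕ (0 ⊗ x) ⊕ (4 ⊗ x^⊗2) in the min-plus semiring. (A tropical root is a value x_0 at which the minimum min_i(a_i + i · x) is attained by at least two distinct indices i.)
Roots: {-4, 1}

Each tropical root is a break point of the lower envelope of the lines y = a_i + i · x (there are 3 lines, with slopes 0, 1, ..., 2). Only the lines that attain the minimum somewhere contribute to roots; other lines are dominated. Here the surviving (envelope) indices are i = 2, i = 1, i = 0.
Intersections between consecutive envelope lines give the roots: for adjacent envelope indices i < j the intersection is x = (a_i − a_j) / (j − i). Reading off the sorted break points: {-4, 1}.
Verification: at each break x_0, at least two indices attain the minimum of min_i(a_i + i · x_0).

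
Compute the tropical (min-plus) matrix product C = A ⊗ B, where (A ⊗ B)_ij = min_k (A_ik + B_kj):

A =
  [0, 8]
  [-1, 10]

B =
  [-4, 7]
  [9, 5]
A ⊗ B =
  [-4, 7]
  [-5, 6]

Apply the min-plus product entry-by-entry:
  C[0][0] = min over k of (A[0][0] + B[0][0] = 0 + -4 = -4, A[0][1] + B[1][0] = 8 + 9 = 17) = -4 (attained at k = 0)
  C[0][1] = min over k of (A[0][0] + B[0][1] = 0 + 7 = 7, A[0][1] + B[1][1] = 8 + 5 = 13) = 7 (attained at k = 0)
  C[1][0] = min over k of (A[1][0] + B[0][0] = -1 + -4 = -5, A[1][1] + B[1][0] = 10 + 9 = 19) = -5 (attained at k = 0)
  C[1][1] = min over k of (A[1][0] + B[0][1] = -1 + 7 = 6, A[1][1] + B[1][1] = 10 + 5 = 15) = 6 (attained at k = 0)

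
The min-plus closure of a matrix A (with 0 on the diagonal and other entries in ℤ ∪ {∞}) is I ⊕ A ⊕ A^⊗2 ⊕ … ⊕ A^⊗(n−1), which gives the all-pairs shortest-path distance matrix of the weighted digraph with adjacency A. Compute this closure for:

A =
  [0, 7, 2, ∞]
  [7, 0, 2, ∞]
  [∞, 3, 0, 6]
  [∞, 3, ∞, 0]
Closure =
  [0, 5, 2, 8]
  [7, 0, 2, 8]
  [10, 3, 0, 6]
  [10, 3, 5, 0]

This is the Floyd-Warshall all-pairs shortest-path computation. For each intermediate vertex k = 0, 1, …, 3, update dist[i][j] ← min(dist[i][j], dist[i][k] + dist[k][j]). The final matrix gives, for each (i, j), the minimum total weight of any directed path from i to j (possibly empty when i = j).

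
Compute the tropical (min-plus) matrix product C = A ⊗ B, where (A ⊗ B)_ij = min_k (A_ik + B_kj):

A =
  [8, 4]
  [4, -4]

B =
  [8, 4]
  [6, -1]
A ⊗ B =
  [10, 3]
  [2, -5]

Apply the min-plus product entry-by-entry:
  C[0][0] = min over k of (A[0][0] + B[0][0] = 8 + 8 = 16, A[0][1] + B[1][0] = 4 + 6 = 10) = 10 (attained at k = 1)
  C[0][1] = min over k of (A[0][0] + B[0][1] = 8 + 4 = 12, A[0][1] + B[1][1] = 4 + -1 = 3) = 3 (attained at k = 1)
  C[1][0] = min over k of (A[1][0] + B[0][0] = 4 + 8 = 12, A[1][1] + B[1][0] = -4 + 6 = 2) = 2 (attained at k = 1)
  C[1][1] = min over k of (A[1][0] + B[0][1] = 4 + 4 = 8, A[1][1] + B[1][1] = -4 + -1 = -5) = -5 (attained at k = 1)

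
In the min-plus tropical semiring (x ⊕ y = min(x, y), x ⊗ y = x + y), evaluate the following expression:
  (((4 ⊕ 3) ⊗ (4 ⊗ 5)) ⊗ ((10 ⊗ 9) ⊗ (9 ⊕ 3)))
(((4 ⊕ 3) ⊗ (4 ⊗ 5)) ⊗ ((10 ⊗ 9) ⊗ (9 ⊕ 3))) = 34

Expand innermost to outermost. Recall ⊕ takes the minimum of its arguments and ⊗ takes their sum. Working out the expression (((4 ⊕ 3) ⊗ (4 ⊗ 5)) ⊗ ((10 ⊗ 9) ⊗ (9 ⊕ 3))) gives 34.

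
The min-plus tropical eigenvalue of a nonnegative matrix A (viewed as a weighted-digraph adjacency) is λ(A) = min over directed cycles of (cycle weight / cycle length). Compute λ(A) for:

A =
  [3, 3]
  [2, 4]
λ(A) = 5/2

Enumerate directed cycles and compute their means (weight / length). Sample:
  cycle 0 → 0: weight = 3, length = 1, mean = 3/1 ≈ 3.000
  cycle 1 → 1: weight = 4, length = 1, mean = 4/1 ≈ 4.000
  cycle 0 → 1 → 0: weight = 5, length = 2, mean = 5/2 ≈ 2.500
  cycle 1 → 0 → 1: weight = 5, length = 2, mean = 5/2 ≈ 2.500
Minimum mean = 2.500, attained e.g. along the cycle 0 → 1 → 0 with weight 5 and length 2. So λ(A) = 5/2 = 5/2.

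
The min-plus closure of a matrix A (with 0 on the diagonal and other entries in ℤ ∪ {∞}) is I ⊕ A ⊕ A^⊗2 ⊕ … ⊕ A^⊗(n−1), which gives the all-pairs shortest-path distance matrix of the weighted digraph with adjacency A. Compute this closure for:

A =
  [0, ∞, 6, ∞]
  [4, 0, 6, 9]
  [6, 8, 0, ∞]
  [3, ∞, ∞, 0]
Closure =
  [0, 14, 6, 23]
  [4, 0, 6, 9]
  [6, 8, 0, 17]
  [3, 17, 9, 0]

This is the Floyd-Warshall all-pairs shortest-path computation. For each intermediate vertex k = 0, 1, …, 3, update dist[i][j] ← min(dist[i][j], dist[i][k] + dist[k][j]). The final matrix gives, for each (i, j), the minimum total weight of any directed path from i to j (possibly empty when i = j).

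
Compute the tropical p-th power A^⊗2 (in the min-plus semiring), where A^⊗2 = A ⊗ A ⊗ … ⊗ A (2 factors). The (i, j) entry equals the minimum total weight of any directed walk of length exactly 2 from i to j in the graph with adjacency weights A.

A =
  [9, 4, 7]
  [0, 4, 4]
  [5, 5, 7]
A^⊗2 =
  [4, 8, 8]
  [4, 4, 7]
  [5, 9, 9]

Each entry (A^⊗2)_ij equals the minimum over all length-2 walks i = v_0 → v_1 → … → v_2 = j of Σ_t A[v_t][v_{t+1}]. For example, for (i, j) = (0, 2) we minimise over 3 possible intermediate vertex sequences; the minimum is 8, attained along the walk 0 → 1 → 2.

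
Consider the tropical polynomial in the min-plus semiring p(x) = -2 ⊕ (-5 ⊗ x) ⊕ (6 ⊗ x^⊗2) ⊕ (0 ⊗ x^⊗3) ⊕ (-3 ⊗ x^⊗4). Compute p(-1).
p(-1) = -7

A tropical monomial a ⊗ x^⊗i evaluates to a + i · x. Evaluating each term at x = -1:
  Term 0 contributes -2 + 0 · -1 = -2
  Term 1 contributes -5 + 1 · -1 = -6
  Term 2 contributes 6 + 2 · -1 = 4
  Term 3 contributes 0 + 3 · -1 = -3
  Term 4 contributes -3 + 4 · -1 = -7
p(-1) = ⊕ of these = min[-2, -6, 4, -3, -7] = -7.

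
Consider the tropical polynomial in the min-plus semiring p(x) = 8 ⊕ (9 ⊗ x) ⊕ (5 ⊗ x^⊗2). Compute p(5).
p(5) = 8

A tropical monomial a ⊗ x^⊗i evaluates to a + i · x. Evaluating each term at x = 5:
  Term 0 contributes 8 + 0 · 5 = 8
  Term 1 contributes 9 + 1 · 5 = 14
  Term 2 contributes 5 + 2 · 5 = 15
p(5) = ⊕ of these = min[8, 14, 15] = 8.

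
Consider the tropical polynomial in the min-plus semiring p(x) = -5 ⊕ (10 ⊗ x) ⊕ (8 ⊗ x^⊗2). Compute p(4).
p(4) = -5

A tropical monomial a ⊗ x^⊗i evaluates to a + i · x. Evaluating each term at x = 4:
  Term 0 contributes -5 + 0 · 4 = -5
  Term 1 contributes 10 + 1 · 4 = 14
  Term 2 contributes 8 + 2 · 4 = 16
p(4) = ⊕ of these = min[-5, 14, 16] = -5.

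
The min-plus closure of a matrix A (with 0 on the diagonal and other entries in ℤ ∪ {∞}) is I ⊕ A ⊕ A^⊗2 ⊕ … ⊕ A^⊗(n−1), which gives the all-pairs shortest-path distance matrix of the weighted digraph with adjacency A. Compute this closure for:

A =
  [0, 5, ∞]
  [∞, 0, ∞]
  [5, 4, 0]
Closure =
  [0, 5, ∞]
  [∞, 0, ∞]
  [5, 4, 0]

This is the Floyd-Warshall all-pairs shortest-path computation. For each intermediate vertex k = 0, 1, …, 2, update dist[i][j] ← min(dist[i][j], dist[i][k] + dist[k][j]). The final matrix gives, for each (i, j), the minimum total weight of any directed path from i to j (possibly empty when i = j).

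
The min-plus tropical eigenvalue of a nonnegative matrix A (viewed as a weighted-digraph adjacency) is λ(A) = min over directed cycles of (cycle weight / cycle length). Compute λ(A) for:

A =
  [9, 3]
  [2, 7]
λ(A) = 5/2

Enumerate directed cycles and compute their means (weight / length). Sample:
  cycle 0 → 0: weight = 9, length = 1, mean = 9/1 ≈ 9.000
  cycle 1 → 1: weight = 7, length = 1, mean = 7/1 ≈ 7.000
  cycle 0 → 1 → 0: weight = 5, length = 2, mean = 5/2 ≈ 2.500
  cycle 1 → 0 → 1: weight = 5, length = 2, mean = 5/2 ≈ 2.500
Minimum mean = 2.500, attained e.g. along the cycle 0 → 1 → 0 with weight 5 and length 2. So λ(A) = 5/2 = 5/2.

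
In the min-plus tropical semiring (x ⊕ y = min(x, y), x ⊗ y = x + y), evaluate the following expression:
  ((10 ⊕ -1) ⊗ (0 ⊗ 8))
((10 ⊕ -1) ⊗ (0 ⊗ 8)) = 7

Expand innermost to outermost. Recall ⊕ takes the minimum of its arguments and ⊗ takes their sum. Working out the expression ((10 ⊕ -1) ⊗ (0 ⊗ 8)) gives 7.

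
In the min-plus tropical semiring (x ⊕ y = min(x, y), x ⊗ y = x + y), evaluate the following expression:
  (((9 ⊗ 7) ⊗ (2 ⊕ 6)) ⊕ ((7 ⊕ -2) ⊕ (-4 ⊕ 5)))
(((9 ⊗ 7) ⊗ (2 ⊕ 6)) ⊕ ((7 ⊕ -2) ⊕ (-4 ⊕ 5))) = -4

Expand innermost to outermost. Recall ⊕ takes the minimum of its arguments and ⊗ takes their sum. Working out the expression (((9 ⊗ 7) ⊗ (2 ⊕ 6)) ⊕ ((7 ⊕ -2) ⊕ (-4 ⊕ 5))) gives -4.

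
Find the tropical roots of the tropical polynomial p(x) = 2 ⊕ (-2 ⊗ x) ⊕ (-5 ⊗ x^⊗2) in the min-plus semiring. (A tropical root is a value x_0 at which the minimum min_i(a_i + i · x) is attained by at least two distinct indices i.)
Roots: {3, 4}

Each tropical root is a break point of the lower envelope of the lines y = a_i + i · x (there are 3 lines, with slopes 0, 1, ..., 2). Only the lines that attain the minimum somewhere contribute to roots; other lines are dominated. Here the surviving (envelope) indices are i = 2, i = 1, i = 0.
Intersections between consecutive envelope lines give the roots: for adjacent envelope indices i < j the intersection is x = (a_i − a_j) / (j − i). Reading off the sorted break points: {3, 4}.
Verification: at each break x_0, at least two indices attain the minimum of min_i(a_i + i · x_0).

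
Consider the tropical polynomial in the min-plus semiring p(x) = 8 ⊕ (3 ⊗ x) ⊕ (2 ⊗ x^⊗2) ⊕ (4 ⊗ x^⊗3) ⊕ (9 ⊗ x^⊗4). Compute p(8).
p(8) = 8

A tropical monomial a ⊗ x^⊗i evaluates to a + i · x. Evaluating each term at x = 8:
  Term 0 contributes 8 + 0 · 8 = 8
  Term 1 contributes 3 + 1 · 8 = 11
  Term 2 contributes 2 + 2 · 8 = 18
  Term 3 contributes 4 + 3 · 8 = 28
  Term 4 contributes 9 + 4 · 8 = 41
p(8) = ⊕ of these = min[8, 11, 18, 28, 41] = 8.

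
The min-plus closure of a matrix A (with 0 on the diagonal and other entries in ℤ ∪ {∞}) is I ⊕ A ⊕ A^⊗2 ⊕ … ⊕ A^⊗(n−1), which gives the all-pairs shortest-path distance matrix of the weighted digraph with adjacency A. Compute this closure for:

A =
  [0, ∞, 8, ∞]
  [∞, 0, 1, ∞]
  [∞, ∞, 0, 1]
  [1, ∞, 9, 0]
Closure =
  [0, ∞, 8, 9]
  [3, 0, 1, 2]
  [2, ∞, 0, 1]
  [1, ∞, 9, 0]

This is the Floyd-Warshall all-pairs shortest-path computation. For each intermediate vertex k = 0, 1, …, 3, update dist[i][j] ← min(dist[i][j], dist[i][k] + dist[k][j]). The final matrix gives, for each (i, j), the minimum total weight of any directed path from i to j (possibly empty when i = j).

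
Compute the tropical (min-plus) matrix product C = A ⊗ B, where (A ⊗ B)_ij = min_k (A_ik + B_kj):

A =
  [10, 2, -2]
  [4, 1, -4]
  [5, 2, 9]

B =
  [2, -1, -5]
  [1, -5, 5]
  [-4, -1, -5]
A ⊗ B =
  [-6, -3, -7]
  [-8, -5, -9]
  [3, -3, 0]

Apply the min-plus product entry-by-entry:
  C[0][0] = min over k of (A[0][0] + B[0][0] = 10 + 2 = 12, A[0][1] + B[1][0] = 2 + 1 = 3, A[0][2] + B[2][0] = -2 + -4 = -6) = -6 (attained at k = 2)
  C[0][1] = min over k of (A[0][0] + B[0][1] = 10 + -1 = 9, A[0][1] + B[1][1] = 2 + -5 = -3, A[0][2] + B[2][1] = -2 + -1 = -3) = -3 (attained at k = 1)
  C[0][2] = min over k of (A[0][0] + B[0][2] = 10 + -5 = 5, A[0][1] + B[1][2] = 2 + 5 = 7, A[0][2] + B[2][2] = -2 + -5 = -7) = -7 (attained at k = 2)
  C[1][0] = min over k of (A[1][0] + B[0][0] = 4 + 2 = 6, A[1][1] + B[1][0] = 1 + 1 = 2, A[1][2] + B[2][0] = -4 + -4 = -8) = -8 (attained at k = 2)
  C[1][1] = min over k of (A[1][0] + B[0][1] = 4 + -1 = 3, A[1][1] + B[1][1] = 1 + -5 = -4, A[1][2] + B[2][1] = -4 + -1 = -5) = -5 (attained at k = 2)
  C[1][2] = min over k of (A[1][0] + B[0][2] = 4 + -5 = -1, A[1][1] + B[1][2] = 1 + 5 = 6, A[1][2] + B[2][2] = -4 + -5 = -9) = -9 (attained at k = 2)
  C[2][0] = min over k of (A[2][0] + B[0][0] = 5 + 2 = 7, A[2][1] + B[1][0] = 2 + 1 = 3, A[2][2] + B[2][0] = 9 + -4 = 5) = 3 (attained at k = 1)
  C[2][1] = min over k of (A[2][0] + B[0][1] = 5 + -1 = 4, A[2][1] + B[1][1] = 2 + -5 = -3, A[2][2] + B[2][1] = 9 + -1 = 8) = -3 (attained at k = 1)
  C[2][2] = min over k of (A[2][0] + B[0][2] = 5 + -5 = 0, A[2][1] + B[1][2] = 2 + 5 = 7, A[2][2] + B[2][2] = 9 + -5 = 4) = 0 (attained at k = 0)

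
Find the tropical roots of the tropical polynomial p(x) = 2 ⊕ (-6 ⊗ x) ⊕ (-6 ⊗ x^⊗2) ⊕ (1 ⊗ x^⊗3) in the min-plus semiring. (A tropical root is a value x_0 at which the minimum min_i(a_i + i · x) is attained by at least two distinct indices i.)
Roots: {-7, 0, 8}

Each tropical root is a break point of the lower envelope of the lines y = a_i + i · x (there are 4 lines, with slopes 0, 1, ..., 3). Only the lines that attain the minimum somewhere contribute to roots; other lines are dominated. Here the surviving (envelope) indices are i = 3, i = 2, i = 1, i = 0.
Intersections between consecutive envelope lines give the roots: for adjacent envelope indices i < j the intersection is x = (a_i − a_j) / (j − i). Reading off the sorted break points: {-7, 0, 8}.
Verification: at each break x_0, at least two indices attain the minimum of min_i(a_i + i · x_0).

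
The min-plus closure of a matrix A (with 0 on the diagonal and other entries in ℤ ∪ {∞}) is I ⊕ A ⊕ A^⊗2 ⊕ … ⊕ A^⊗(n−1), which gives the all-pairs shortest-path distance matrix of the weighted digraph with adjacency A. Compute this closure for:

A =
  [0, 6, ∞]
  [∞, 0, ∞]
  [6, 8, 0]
Closure =
  [0, 6, ∞]
  [∞, 0, ∞]
  [6, 8, 0]

This is the Floyd-Warshall all-pairs shortest-path computation. For each intermediate vertex k = 0, 1, …, 2, update dist[i][j] ← min(dist[i][j], dist[i][k] + dist[k][j]). The final matrix gives, for each (i, j), the minimum total weight of any directed path from i to j (possibly empty when i = j).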